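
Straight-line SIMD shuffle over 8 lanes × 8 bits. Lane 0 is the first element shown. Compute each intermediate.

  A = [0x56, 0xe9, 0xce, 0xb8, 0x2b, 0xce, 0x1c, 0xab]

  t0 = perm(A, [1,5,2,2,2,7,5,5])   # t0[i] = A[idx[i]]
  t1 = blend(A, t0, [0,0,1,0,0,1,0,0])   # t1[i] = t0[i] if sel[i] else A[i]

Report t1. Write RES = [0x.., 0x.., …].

RES = [0x56, 0xe9, 0xce, 0xb8, 0x2b, 0xab, 0x1c, 0xab]

  t0: e9 ce ce ce ce ab ce ce
  t1: 56 e9 ce b8 2b ab 1c ab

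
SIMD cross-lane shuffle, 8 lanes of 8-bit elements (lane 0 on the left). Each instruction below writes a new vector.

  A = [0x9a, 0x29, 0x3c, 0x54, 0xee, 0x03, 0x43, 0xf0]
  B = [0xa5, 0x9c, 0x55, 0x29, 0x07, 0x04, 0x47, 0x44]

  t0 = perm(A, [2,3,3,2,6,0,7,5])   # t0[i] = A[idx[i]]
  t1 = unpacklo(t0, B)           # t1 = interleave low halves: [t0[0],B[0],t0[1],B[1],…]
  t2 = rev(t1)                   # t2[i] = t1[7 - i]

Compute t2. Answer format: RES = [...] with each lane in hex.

t0 = [0x3c, 0x54, 0x54, 0x3c, 0x43, 0x9a, 0xf0, 0x03]
t1 = [0x3c, 0xa5, 0x54, 0x9c, 0x54, 0x55, 0x3c, 0x29]
t2 = [0x29, 0x3c, 0x55, 0x54, 0x9c, 0x54, 0xa5, 0x3c]

RES = [ 0x29  0x3c  0x55  0x54  0x9c  0x54  0xa5  0x3c ]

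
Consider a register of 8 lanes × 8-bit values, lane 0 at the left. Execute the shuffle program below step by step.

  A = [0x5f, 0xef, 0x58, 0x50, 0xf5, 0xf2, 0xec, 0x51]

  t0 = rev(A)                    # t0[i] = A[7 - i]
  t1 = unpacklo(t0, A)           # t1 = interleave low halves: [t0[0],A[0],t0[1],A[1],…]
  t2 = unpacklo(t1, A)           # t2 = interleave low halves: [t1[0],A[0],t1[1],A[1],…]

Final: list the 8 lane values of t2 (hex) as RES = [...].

  t0: 51 ec f2 f5 50 58 ef 5f
  t1: 51 5f ec ef f2 58 f5 50
  t2: 51 5f 5f ef ec 58 ef 50

RES = [0x51, 0x5f, 0x5f, 0xef, 0xec, 0x58, 0xef, 0x50]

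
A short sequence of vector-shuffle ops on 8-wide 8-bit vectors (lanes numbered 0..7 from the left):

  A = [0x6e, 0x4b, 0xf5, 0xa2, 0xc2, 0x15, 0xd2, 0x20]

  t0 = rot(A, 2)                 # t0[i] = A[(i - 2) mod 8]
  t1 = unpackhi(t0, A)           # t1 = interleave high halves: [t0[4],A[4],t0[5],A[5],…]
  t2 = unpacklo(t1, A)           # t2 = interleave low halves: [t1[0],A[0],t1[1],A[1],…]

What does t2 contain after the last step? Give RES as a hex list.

t0 = [0xd2, 0x20, 0x6e, 0x4b, 0xf5, 0xa2, 0xc2, 0x15]
t1 = [0xf5, 0xc2, 0xa2, 0x15, 0xc2, 0xd2, 0x15, 0x20]
t2 = [0xf5, 0x6e, 0xc2, 0x4b, 0xa2, 0xf5, 0x15, 0xa2]

RES = [ 0xf5  0x6e  0xc2  0x4b  0xa2  0xf5  0x15  0xa2 ]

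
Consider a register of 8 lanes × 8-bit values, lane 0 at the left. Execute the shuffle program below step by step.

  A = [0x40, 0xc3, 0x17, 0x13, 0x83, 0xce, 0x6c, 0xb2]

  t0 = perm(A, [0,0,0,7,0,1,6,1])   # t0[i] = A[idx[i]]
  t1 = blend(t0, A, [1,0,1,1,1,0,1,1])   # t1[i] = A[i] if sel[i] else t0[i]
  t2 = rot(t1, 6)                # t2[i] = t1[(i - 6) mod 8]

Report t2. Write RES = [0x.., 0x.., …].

RES = [ 0x17  0x13  0x83  0xc3  0x6c  0xb2  0x40  0x40 ]

→ t0 |40|40|40|b2|40|c3|6c|c3|
→ t1 |40|40|17|13|83|c3|6c|b2|
→ t2 |17|13|83|c3|6c|b2|40|40|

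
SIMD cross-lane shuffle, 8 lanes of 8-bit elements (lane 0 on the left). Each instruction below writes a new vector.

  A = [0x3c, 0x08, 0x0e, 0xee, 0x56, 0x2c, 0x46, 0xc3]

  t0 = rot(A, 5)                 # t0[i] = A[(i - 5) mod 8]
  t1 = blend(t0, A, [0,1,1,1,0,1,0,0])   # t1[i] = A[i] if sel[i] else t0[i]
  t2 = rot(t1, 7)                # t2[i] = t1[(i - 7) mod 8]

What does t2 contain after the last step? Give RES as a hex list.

t0 = [0xee, 0x56, 0x2c, 0x46, 0xc3, 0x3c, 0x08, 0x0e]
t1 = [0xee, 0x08, 0x0e, 0xee, 0xc3, 0x2c, 0x08, 0x0e]
t2 = [0x08, 0x0e, 0xee, 0xc3, 0x2c, 0x08, 0x0e, 0xee]

RES = [ 0x08  0x0e  0xee  0xc3  0x2c  0x08  0x0e  0xee ]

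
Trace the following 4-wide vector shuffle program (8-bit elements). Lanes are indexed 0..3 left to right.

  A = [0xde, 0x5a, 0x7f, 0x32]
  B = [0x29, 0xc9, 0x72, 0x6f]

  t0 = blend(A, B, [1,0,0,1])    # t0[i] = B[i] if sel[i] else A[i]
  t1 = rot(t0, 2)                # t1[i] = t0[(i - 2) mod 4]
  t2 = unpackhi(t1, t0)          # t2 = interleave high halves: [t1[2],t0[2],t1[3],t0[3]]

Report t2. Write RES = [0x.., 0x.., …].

→ t0 |29|5a|7f|6f|
→ t1 |7f|6f|29|5a|
→ t2 |29|7f|5a|6f|

RES = [ 0x29  0x7f  0x5a  0x6f ]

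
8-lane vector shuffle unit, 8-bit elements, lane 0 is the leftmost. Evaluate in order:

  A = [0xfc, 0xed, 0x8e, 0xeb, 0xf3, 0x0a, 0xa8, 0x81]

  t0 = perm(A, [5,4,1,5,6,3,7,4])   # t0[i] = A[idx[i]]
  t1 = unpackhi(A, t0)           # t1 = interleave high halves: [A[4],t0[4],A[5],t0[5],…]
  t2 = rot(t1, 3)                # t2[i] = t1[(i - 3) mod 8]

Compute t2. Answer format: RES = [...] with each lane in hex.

  t0: 0a f3 ed 0a a8 eb 81 f3
  t1: f3 a8 0a eb a8 81 81 f3
  t2: 81 81 f3 f3 a8 0a eb a8

RES = [0x81, 0x81, 0xf3, 0xf3, 0xa8, 0x0a, 0xeb, 0xa8]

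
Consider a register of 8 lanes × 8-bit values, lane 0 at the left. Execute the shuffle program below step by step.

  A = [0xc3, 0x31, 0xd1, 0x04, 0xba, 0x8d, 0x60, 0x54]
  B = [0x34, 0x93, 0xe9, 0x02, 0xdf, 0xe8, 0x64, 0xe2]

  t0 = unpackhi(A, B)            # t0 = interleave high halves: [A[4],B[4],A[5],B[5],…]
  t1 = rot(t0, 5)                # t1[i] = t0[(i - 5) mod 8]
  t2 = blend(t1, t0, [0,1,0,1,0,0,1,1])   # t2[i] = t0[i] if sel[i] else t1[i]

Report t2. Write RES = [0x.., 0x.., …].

RES = [0xe8, 0xdf, 0x64, 0xe8, 0xe2, 0xba, 0x54, 0xe2]

→ t0 |ba|df|8d|e8|60|64|54|e2|
→ t1 |e8|60|64|54|e2|ba|df|8d|
→ t2 |e8|df|64|e8|e2|ba|54|e2|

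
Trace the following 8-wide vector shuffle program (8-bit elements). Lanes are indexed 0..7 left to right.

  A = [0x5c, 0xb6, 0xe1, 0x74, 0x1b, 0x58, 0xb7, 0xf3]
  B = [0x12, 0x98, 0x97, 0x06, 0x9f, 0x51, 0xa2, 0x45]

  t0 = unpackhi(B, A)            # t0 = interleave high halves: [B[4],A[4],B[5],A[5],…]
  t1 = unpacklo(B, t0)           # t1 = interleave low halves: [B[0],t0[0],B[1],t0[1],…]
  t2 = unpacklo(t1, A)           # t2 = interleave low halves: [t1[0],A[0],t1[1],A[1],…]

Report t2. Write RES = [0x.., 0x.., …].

t0 = [0x9f, 0x1b, 0x51, 0x58, 0xa2, 0xb7, 0x45, 0xf3]
t1 = [0x12, 0x9f, 0x98, 0x1b, 0x97, 0x51, 0x06, 0x58]
t2 = [0x12, 0x5c, 0x9f, 0xb6, 0x98, 0xe1, 0x1b, 0x74]

RES = [ 0x12  0x5c  0x9f  0xb6  0x98  0xe1  0x1b  0x74 ]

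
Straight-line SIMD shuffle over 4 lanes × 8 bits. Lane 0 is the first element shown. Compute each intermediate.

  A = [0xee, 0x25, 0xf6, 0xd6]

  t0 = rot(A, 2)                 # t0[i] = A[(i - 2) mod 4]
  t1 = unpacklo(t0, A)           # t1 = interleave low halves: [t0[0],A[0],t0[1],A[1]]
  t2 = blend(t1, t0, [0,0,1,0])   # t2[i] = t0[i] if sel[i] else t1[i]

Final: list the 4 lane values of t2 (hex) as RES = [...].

RES = [0xf6, 0xee, 0xee, 0x25]

→ t0 |f6|d6|ee|25|
→ t1 |f6|ee|d6|25|
→ t2 |f6|ee|ee|25|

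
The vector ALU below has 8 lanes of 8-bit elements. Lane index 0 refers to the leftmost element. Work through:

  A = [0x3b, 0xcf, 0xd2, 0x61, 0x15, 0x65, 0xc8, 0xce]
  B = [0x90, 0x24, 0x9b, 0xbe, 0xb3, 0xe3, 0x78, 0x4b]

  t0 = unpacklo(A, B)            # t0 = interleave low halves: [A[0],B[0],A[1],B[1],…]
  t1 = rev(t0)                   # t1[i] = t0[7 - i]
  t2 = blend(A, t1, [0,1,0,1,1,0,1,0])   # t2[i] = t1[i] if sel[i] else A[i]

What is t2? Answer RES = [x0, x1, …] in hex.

RES = [0x3b, 0x61, 0xd2, 0xd2, 0x24, 0x65, 0x90, 0xce]

→ t0 |3b|90|cf|24|d2|9b|61|be|
→ t1 |be|61|9b|d2|24|cf|90|3b|
→ t2 |3b|61|d2|d2|24|65|90|ce|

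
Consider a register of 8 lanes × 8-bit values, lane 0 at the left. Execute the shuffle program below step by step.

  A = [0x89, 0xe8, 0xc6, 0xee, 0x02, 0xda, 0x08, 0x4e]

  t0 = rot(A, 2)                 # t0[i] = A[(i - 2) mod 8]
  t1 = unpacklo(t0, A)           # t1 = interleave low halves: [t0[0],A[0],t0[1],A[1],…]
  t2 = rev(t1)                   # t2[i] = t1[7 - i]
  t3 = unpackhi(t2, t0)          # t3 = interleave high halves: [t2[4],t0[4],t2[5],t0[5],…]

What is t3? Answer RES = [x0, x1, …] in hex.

  t0: 08 4e 89 e8 c6 ee 02 da
  t1: 08 89 4e e8 89 c6 e8 ee
  t2: ee e8 c6 89 e8 4e 89 08
  t3: e8 c6 4e ee 89 02 08 da

RES = [ 0xe8  0xc6  0x4e  0xee  0x89  0x02  0x08  0xda ]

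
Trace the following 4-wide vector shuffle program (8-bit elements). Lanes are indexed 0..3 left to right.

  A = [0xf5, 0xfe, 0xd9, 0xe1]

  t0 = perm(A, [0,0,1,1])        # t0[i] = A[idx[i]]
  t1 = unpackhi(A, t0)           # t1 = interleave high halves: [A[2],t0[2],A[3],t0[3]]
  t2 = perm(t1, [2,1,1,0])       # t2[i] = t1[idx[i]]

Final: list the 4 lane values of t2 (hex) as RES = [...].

  t0: f5 f5 fe fe
  t1: d9 fe e1 fe
  t2: e1 fe fe d9

RES = [0xe1, 0xfe, 0xfe, 0xd9]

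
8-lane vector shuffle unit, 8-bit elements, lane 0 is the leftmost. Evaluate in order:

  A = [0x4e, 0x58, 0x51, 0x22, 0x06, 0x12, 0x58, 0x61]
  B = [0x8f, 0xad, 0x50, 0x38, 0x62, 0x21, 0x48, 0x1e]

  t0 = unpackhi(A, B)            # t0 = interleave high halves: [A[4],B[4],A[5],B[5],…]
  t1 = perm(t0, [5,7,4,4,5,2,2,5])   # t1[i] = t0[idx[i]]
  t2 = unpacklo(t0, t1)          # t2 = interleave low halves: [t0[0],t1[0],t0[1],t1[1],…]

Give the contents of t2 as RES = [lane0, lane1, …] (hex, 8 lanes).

  t0: 06 62 12 21 58 48 61 1e
  t1: 48 1e 58 58 48 12 12 48
  t2: 06 48 62 1e 12 58 21 58

RES = [ 0x06  0x48  0x62  0x1e  0x12  0x58  0x21  0x58 ]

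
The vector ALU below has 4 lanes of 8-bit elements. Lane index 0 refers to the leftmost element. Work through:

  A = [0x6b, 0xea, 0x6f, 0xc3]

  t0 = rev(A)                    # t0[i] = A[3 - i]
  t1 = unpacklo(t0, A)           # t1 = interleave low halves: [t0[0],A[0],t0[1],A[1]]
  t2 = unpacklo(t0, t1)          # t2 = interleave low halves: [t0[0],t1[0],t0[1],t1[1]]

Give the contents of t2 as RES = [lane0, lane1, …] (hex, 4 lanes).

  t0: c3 6f ea 6b
  t1: c3 6b 6f ea
  t2: c3 c3 6f 6b

RES = [ 0xc3  0xc3  0x6f  0x6b ]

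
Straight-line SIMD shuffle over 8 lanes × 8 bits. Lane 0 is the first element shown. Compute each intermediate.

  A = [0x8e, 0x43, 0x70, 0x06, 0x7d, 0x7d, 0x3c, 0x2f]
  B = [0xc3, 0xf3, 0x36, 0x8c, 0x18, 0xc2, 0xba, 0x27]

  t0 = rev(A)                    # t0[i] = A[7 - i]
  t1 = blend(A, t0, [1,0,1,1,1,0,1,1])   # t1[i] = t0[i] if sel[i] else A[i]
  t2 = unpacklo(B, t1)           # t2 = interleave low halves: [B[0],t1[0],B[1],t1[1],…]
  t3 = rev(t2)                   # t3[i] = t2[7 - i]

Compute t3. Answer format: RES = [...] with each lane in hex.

  t0: 2f 3c 7d 7d 06 70 43 8e
  t1: 2f 43 7d 7d 06 7d 43 8e
  t2: c3 2f f3 43 36 7d 8c 7d
  t3: 7d 8c 7d 36 43 f3 2f c3

RES = [0x7d, 0x8c, 0x7d, 0x36, 0x43, 0xf3, 0x2f, 0xc3]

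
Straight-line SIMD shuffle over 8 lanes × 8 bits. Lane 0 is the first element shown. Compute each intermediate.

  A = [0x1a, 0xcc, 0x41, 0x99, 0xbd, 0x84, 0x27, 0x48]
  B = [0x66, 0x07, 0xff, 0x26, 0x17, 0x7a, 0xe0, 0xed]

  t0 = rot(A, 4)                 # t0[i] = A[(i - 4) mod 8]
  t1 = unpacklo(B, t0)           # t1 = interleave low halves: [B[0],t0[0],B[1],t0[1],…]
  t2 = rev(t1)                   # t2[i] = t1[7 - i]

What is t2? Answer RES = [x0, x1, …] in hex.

RES = [ 0x48  0x26  0x27  0xff  0x84  0x07  0xbd  0x66 ]

→ t0 |bd|84|27|48|1a|cc|41|99|
→ t1 |66|bd|07|84|ff|27|26|48|
→ t2 |48|26|27|ff|84|07|bd|66|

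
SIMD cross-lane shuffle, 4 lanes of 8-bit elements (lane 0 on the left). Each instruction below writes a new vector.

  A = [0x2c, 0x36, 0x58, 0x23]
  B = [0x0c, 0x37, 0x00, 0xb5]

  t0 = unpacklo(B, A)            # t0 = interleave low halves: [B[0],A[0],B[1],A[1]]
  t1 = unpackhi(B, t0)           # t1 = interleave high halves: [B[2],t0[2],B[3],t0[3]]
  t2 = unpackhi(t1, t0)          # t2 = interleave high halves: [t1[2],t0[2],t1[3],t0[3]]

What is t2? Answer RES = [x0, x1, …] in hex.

  t0: 0c 2c 37 36
  t1: 00 37 b5 36
  t2: b5 37 36 36

RES = [0xb5, 0x37, 0x36, 0x36]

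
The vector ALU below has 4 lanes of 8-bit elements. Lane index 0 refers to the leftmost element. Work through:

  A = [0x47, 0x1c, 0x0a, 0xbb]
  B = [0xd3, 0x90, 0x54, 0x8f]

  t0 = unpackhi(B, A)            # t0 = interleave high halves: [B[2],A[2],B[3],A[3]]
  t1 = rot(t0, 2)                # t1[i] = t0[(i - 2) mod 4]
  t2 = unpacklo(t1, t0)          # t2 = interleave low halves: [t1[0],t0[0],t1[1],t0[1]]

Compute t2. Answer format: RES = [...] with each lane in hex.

t0 = [0x54, 0x0a, 0x8f, 0xbb]
t1 = [0x8f, 0xbb, 0x54, 0x0a]
t2 = [0x8f, 0x54, 0xbb, 0x0a]

RES = [0x8f, 0x54, 0xbb, 0x0a]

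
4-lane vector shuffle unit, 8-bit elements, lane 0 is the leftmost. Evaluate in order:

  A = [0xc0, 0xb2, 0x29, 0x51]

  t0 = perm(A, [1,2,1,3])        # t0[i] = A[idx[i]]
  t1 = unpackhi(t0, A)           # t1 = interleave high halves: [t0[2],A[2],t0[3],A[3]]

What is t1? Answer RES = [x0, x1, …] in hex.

RES = [0xb2, 0x29, 0x51, 0x51]

t0 = [0xb2, 0x29, 0xb2, 0x51]
t1 = [0xb2, 0x29, 0x51, 0x51]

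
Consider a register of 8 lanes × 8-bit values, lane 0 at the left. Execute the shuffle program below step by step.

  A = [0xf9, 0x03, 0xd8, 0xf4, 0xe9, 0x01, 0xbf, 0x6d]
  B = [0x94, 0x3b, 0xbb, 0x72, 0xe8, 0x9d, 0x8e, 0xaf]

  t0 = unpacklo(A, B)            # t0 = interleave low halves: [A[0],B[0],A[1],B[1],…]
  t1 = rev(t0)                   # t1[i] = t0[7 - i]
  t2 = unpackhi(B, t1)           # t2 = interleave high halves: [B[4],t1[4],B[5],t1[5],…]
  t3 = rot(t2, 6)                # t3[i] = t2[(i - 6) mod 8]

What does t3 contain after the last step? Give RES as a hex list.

RES = [ 0x9d  0x03  0x8e  0x94  0xaf  0xf9  0xe8  0x3b ]

  t0: f9 94 03 3b d8 bb f4 72
  t1: 72 f4 bb d8 3b 03 94 f9
  t2: e8 3b 9d 03 8e 94 af f9
  t3: 9d 03 8e 94 af f9 e8 3b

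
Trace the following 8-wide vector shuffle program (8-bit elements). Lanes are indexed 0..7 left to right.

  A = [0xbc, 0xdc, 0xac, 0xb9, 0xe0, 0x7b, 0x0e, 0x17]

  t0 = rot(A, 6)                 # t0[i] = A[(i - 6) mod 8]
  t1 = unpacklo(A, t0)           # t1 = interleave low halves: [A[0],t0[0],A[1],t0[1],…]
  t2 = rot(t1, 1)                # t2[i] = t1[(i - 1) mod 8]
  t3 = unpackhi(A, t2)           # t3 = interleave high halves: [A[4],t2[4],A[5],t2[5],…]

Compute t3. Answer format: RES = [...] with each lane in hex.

RES = [ 0xe0  0xb9  0x7b  0xac  0x0e  0xe0  0x17  0xb9 ]

t0 = [0xac, 0xb9, 0xe0, 0x7b, 0x0e, 0x17, 0xbc, 0xdc]
t1 = [0xbc, 0xac, 0xdc, 0xb9, 0xac, 0xe0, 0xb9, 0x7b]
t2 = [0x7b, 0xbc, 0xac, 0xdc, 0xb9, 0xac, 0xe0, 0xb9]
t3 = [0xe0, 0xb9, 0x7b, 0xac, 0x0e, 0xe0, 0x17, 0xb9]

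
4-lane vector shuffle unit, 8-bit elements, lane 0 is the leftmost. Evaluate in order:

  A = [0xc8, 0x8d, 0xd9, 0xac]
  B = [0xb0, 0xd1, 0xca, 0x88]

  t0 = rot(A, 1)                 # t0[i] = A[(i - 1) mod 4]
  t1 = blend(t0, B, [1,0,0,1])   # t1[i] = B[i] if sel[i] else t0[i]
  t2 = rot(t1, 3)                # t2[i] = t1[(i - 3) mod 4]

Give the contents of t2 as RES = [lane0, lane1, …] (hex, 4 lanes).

→ t0 |ac|c8|8d|d9|
→ t1 |b0|c8|8d|88|
→ t2 |c8|8d|88|b0|

RES = [0xc8, 0x8d, 0x88, 0xb0]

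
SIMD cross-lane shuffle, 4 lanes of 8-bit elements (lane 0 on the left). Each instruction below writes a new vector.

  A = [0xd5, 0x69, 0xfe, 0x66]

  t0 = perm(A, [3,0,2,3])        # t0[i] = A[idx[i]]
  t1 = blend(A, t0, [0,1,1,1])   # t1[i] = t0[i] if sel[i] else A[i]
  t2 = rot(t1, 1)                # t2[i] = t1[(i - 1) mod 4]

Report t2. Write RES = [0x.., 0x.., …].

RES = [0x66, 0xd5, 0xd5, 0xfe]

→ t0 |66|d5|fe|66|
→ t1 |d5|d5|fe|66|
→ t2 |66|d5|d5|fe|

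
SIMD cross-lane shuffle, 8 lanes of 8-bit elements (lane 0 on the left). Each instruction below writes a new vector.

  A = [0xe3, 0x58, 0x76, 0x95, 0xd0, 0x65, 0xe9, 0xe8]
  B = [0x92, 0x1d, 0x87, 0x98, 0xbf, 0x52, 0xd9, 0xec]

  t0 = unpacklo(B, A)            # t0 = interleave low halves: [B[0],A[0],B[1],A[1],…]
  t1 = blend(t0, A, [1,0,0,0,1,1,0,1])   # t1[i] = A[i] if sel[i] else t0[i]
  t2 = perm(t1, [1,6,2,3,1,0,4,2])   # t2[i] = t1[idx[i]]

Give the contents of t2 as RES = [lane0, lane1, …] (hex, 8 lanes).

→ t0 |92|e3|1d|58|87|76|98|95|
→ t1 |e3|e3|1d|58|d0|65|98|e8|
→ t2 |e3|98|1d|58|e3|e3|d0|1d|

RES = [0xe3, 0x98, 0x1d, 0x58, 0xe3, 0xe3, 0xd0, 0x1d]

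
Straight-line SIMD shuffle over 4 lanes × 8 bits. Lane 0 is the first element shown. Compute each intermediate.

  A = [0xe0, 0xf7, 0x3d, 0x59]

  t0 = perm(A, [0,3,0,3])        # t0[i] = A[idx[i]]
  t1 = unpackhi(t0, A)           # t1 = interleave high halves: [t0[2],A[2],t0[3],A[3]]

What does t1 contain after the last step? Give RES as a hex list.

t0 = [0xe0, 0x59, 0xe0, 0x59]
t1 = [0xe0, 0x3d, 0x59, 0x59]

RES = [0xe0, 0x3d, 0x59, 0x59]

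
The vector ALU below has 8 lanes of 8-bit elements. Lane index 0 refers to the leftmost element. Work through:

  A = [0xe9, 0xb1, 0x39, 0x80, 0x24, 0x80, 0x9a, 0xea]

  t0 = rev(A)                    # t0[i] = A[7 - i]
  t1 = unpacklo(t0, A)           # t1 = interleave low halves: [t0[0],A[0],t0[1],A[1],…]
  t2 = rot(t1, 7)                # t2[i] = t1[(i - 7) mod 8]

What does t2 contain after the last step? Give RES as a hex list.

t0 = [0xea, 0x9a, 0x80, 0x24, 0x80, 0x39, 0xb1, 0xe9]
t1 = [0xea, 0xe9, 0x9a, 0xb1, 0x80, 0x39, 0x24, 0x80]
t2 = [0xe9, 0x9a, 0xb1, 0x80, 0x39, 0x24, 0x80, 0xea]

RES = [ 0xe9  0x9a  0xb1  0x80  0x39  0x24  0x80  0xea ]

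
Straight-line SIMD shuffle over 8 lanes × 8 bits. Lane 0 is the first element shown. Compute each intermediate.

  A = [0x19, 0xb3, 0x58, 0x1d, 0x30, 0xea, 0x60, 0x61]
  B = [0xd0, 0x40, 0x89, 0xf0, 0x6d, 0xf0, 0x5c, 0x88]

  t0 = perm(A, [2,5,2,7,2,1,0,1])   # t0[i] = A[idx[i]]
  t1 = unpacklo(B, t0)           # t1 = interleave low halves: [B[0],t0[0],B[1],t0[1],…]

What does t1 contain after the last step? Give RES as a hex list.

RES = [ 0xd0  0x58  0x40  0xea  0x89  0x58  0xf0  0x61 ]

  t0: 58 ea 58 61 58 b3 19 b3
  t1: d0 58 40 ea 89 58 f0 61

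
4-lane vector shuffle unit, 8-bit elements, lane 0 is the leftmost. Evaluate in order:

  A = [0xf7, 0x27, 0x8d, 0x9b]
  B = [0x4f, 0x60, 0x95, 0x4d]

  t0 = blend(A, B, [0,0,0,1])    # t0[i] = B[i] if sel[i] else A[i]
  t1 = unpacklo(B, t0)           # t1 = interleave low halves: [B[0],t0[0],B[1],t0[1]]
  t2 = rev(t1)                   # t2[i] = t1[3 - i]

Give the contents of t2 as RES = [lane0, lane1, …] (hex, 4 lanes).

RES = [ 0x27  0x60  0xf7  0x4f ]

→ t0 |f7|27|8d|4d|
→ t1 |4f|f7|60|27|
→ t2 |27|60|f7|4f|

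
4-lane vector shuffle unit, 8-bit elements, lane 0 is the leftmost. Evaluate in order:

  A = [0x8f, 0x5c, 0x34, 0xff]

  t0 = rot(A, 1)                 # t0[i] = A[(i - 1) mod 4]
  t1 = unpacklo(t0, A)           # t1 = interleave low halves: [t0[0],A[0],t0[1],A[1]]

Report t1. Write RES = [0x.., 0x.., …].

→ t0 |ff|8f|5c|34|
→ t1 |ff|8f|8f|5c|

RES = [ 0xff  0x8f  0x8f  0x5c ]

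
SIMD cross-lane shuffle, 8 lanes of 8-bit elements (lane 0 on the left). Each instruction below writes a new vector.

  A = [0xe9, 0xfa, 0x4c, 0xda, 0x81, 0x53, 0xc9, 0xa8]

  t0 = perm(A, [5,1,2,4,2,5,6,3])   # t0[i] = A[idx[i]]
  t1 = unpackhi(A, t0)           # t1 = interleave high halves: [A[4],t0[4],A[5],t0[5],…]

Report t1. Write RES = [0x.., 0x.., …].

  t0: 53 fa 4c 81 4c 53 c9 da
  t1: 81 4c 53 53 c9 c9 a8 da

RES = [0x81, 0x4c, 0x53, 0x53, 0xc9, 0xc9, 0xa8, 0xda]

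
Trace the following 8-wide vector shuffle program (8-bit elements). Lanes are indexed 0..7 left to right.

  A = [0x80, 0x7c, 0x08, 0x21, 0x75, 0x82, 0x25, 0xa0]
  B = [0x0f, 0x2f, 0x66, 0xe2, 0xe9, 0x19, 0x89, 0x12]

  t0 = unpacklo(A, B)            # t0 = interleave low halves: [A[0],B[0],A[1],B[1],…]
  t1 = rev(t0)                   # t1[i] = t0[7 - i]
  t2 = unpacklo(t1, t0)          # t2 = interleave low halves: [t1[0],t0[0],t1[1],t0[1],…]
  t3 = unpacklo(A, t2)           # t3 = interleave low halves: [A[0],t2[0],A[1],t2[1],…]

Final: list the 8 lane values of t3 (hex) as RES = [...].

RES = [ 0x80  0xe2  0x7c  0x80  0x08  0x21  0x21  0x0f ]

  t0: 80 0f 7c 2f 08 66 21 e2
  t1: e2 21 66 08 2f 7c 0f 80
  t2: e2 80 21 0f 66 7c 08 2f
  t3: 80 e2 7c 80 08 21 21 0f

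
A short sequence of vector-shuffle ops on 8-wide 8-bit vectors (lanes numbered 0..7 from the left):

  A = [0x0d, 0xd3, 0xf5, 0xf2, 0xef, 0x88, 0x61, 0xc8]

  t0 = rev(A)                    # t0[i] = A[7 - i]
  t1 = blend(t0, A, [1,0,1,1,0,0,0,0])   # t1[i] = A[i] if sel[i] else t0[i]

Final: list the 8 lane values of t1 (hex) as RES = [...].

  t0: c8 61 88 ef f2 f5 d3 0d
  t1: 0d 61 f5 f2 f2 f5 d3 0d

RES = [ 0x0d  0x61  0xf5  0xf2  0xf2  0xf5  0xd3  0x0d ]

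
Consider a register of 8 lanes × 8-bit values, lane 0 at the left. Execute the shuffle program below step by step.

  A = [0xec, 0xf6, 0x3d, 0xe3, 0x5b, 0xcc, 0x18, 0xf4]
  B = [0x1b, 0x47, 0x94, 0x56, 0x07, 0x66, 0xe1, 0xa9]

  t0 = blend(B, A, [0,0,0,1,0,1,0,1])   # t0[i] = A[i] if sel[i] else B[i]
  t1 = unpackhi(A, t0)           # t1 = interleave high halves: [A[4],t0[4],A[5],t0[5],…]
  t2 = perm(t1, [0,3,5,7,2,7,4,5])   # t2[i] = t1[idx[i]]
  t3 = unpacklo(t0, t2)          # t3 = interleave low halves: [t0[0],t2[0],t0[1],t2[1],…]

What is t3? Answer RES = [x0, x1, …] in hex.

RES = [0x1b, 0x5b, 0x47, 0xcc, 0x94, 0xe1, 0xe3, 0xf4]

→ t0 |1b|47|94|e3|07|cc|e1|f4|
→ t1 |5b|07|cc|cc|18|e1|f4|f4|
→ t2 |5b|cc|e1|f4|cc|f4|18|e1|
→ t3 |1b|5b|47|cc|94|e1|e3|f4|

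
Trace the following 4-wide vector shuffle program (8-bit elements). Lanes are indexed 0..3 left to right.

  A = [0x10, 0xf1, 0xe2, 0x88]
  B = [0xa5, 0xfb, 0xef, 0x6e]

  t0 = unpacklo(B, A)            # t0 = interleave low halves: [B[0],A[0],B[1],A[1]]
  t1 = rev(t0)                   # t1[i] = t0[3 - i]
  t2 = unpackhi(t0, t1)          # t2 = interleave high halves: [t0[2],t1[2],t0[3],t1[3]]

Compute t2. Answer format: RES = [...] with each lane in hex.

RES = [0xfb, 0x10, 0xf1, 0xa5]

t0 = [0xa5, 0x10, 0xfb, 0xf1]
t1 = [0xf1, 0xfb, 0x10, 0xa5]
t2 = [0xfb, 0x10, 0xf1, 0xa5]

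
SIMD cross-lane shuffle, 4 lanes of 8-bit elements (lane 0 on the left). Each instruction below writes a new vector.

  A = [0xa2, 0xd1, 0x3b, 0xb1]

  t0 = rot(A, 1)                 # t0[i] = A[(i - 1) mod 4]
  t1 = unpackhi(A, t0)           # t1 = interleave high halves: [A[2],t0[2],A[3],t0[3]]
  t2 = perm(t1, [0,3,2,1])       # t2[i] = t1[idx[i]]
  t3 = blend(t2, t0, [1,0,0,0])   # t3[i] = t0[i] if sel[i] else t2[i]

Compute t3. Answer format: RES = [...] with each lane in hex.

RES = [ 0xb1  0x3b  0xb1  0xd1 ]

→ t0 |b1|a2|d1|3b|
→ t1 |3b|d1|b1|3b|
→ t2 |3b|3b|b1|d1|
→ t3 |b1|3b|b1|d1|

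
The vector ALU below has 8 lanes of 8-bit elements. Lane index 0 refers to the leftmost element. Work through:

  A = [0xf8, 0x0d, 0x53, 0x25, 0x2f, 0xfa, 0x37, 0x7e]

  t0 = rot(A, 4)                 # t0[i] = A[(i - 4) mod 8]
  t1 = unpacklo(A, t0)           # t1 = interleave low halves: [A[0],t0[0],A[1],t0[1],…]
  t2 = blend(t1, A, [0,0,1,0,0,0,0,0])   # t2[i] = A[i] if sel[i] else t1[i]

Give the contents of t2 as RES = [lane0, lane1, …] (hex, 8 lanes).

t0 = [0x2f, 0xfa, 0x37, 0x7e, 0xf8, 0x0d, 0x53, 0x25]
t1 = [0xf8, 0x2f, 0x0d, 0xfa, 0x53, 0x37, 0x25, 0x7e]
t2 = [0xf8, 0x2f, 0x53, 0xfa, 0x53, 0x37, 0x25, 0x7e]

RES = [0xf8, 0x2f, 0x53, 0xfa, 0x53, 0x37, 0x25, 0x7e]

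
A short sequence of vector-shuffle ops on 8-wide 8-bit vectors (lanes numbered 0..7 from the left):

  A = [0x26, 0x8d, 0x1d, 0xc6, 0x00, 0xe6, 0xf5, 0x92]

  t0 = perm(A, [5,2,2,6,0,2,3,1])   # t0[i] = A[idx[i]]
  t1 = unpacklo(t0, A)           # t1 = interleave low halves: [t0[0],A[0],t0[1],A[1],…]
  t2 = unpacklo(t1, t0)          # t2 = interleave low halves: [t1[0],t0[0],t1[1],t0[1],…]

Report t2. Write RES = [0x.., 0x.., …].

RES = [ 0xe6  0xe6  0x26  0x1d  0x1d  0x1d  0x8d  0xf5 ]

t0 = [0xe6, 0x1d, 0x1d, 0xf5, 0x26, 0x1d, 0xc6, 0x8d]
t1 = [0xe6, 0x26, 0x1d, 0x8d, 0x1d, 0x1d, 0xf5, 0xc6]
t2 = [0xe6, 0xe6, 0x26, 0x1d, 0x1d, 0x1d, 0x8d, 0xf5]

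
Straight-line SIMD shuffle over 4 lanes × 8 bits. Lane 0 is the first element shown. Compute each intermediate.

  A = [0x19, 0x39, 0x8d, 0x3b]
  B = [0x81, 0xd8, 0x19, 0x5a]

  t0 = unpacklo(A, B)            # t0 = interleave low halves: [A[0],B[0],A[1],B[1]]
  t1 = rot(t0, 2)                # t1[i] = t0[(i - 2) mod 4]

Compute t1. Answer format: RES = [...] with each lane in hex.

t0 = [0x19, 0x81, 0x39, 0xd8]
t1 = [0x39, 0xd8, 0x19, 0x81]

RES = [0x39, 0xd8, 0x19, 0x81]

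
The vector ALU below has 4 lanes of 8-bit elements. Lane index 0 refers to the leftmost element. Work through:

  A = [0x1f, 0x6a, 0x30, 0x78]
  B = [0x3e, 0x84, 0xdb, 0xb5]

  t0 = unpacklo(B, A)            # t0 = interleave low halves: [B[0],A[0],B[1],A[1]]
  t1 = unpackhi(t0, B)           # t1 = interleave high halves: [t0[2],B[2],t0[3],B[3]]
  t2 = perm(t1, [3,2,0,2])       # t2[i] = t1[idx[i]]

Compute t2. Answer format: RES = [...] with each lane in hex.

RES = [0xb5, 0x6a, 0x84, 0x6a]

  t0: 3e 1f 84 6a
  t1: 84 db 6a b5
  t2: b5 6a 84 6a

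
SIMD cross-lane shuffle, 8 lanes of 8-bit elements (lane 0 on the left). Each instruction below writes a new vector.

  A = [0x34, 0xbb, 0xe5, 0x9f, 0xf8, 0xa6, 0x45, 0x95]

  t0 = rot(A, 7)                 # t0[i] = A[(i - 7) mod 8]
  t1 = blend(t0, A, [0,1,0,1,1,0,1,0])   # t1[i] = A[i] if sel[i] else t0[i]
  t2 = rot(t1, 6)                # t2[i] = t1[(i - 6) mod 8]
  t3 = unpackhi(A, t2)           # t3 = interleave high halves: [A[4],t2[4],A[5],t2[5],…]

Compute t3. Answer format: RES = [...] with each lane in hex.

→ t0 |bb|e5|9f|f8|a6|45|95|34|
→ t1 |bb|bb|9f|9f|f8|45|45|34|
→ t2 |9f|9f|f8|45|45|34|bb|bb|
→ t3 |f8|45|a6|34|45|bb|95|bb|

RES = [ 0xf8  0x45  0xa6  0x34  0x45  0xbb  0x95  0xbb ]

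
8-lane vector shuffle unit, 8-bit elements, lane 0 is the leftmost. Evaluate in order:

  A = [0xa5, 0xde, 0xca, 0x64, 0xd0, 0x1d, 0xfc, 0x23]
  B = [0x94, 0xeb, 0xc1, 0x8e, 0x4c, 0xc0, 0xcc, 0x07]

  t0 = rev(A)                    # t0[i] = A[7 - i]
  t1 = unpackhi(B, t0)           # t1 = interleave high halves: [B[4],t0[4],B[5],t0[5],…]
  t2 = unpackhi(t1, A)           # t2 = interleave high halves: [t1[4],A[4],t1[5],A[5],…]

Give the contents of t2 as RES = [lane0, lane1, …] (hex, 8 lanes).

t0 = [0x23, 0xfc, 0x1d, 0xd0, 0x64, 0xca, 0xde, 0xa5]
t1 = [0x4c, 0x64, 0xc0, 0xca, 0xcc, 0xde, 0x07, 0xa5]
t2 = [0xcc, 0xd0, 0xde, 0x1d, 0x07, 0xfc, 0xa5, 0x23]

RES = [ 0xcc  0xd0  0xde  0x1d  0x07  0xfc  0xa5  0x23 ]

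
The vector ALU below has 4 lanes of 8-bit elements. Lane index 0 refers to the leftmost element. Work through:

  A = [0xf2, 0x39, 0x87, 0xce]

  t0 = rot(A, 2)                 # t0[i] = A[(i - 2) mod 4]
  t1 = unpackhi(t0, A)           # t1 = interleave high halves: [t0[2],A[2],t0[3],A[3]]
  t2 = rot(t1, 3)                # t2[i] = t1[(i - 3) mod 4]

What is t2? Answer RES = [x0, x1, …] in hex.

RES = [ 0x87  0x39  0xce  0xf2 ]

t0 = [0x87, 0xce, 0xf2, 0x39]
t1 = [0xf2, 0x87, 0x39, 0xce]
t2 = [0x87, 0x39, 0xce, 0xf2]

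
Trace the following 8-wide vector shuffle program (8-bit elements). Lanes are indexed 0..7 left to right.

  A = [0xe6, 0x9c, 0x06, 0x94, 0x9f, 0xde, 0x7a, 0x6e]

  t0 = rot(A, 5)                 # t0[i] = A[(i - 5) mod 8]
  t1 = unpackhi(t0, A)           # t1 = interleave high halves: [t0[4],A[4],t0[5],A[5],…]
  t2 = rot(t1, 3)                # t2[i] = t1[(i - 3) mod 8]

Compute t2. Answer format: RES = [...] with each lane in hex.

RES = [ 0x7a  0x06  0x6e  0x6e  0x9f  0xe6  0xde  0x9c ]

  t0: 94 9f de 7a 6e e6 9c 06
  t1: 6e 9f e6 de 9c 7a 06 6e
  t2: 7a 06 6e 6e 9f e6 de 9c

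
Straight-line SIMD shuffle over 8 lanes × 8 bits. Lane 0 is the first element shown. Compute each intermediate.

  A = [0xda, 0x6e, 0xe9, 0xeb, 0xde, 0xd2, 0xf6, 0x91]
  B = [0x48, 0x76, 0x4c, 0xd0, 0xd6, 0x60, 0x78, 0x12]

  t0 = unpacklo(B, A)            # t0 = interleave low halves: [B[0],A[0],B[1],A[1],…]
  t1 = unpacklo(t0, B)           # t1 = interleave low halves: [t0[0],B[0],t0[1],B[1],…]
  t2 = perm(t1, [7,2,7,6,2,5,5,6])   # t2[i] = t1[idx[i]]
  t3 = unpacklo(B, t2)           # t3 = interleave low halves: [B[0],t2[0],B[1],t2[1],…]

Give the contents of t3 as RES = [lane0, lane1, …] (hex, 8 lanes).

RES = [ 0x48  0xd0  0x76  0xda  0x4c  0xd0  0xd0  0x6e ]

  t0: 48 da 76 6e 4c e9 d0 eb
  t1: 48 48 da 76 76 4c 6e d0
  t2: d0 da d0 6e da 4c 4c 6e
  t3: 48 d0 76 da 4c d0 d0 6e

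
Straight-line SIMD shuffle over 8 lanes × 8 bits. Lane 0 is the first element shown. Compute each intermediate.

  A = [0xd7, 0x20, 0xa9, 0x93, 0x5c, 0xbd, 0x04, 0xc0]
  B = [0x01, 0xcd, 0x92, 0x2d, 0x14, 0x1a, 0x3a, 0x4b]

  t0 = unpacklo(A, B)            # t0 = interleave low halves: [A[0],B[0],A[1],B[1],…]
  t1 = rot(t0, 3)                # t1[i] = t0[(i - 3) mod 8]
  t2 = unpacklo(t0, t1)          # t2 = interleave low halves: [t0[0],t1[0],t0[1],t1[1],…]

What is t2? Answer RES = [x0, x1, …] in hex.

→ t0 |d7|01|20|cd|a9|92|93|2d|
→ t1 |92|93|2d|d7|01|20|cd|a9|
→ t2 |d7|92|01|93|20|2d|cd|d7|

RES = [0xd7, 0x92, 0x01, 0x93, 0x20, 0x2d, 0xcd, 0xd7]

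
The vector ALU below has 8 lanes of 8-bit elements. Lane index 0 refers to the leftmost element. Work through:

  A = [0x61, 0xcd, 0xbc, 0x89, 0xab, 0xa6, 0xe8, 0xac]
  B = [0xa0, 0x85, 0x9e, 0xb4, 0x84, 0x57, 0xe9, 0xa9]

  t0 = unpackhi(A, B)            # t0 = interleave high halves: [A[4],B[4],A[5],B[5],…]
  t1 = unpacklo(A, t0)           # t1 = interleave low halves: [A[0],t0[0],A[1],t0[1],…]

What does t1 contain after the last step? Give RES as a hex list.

RES = [ 0x61  0xab  0xcd  0x84  0xbc  0xa6  0x89  0x57 ]

t0 = [0xab, 0x84, 0xa6, 0x57, 0xe8, 0xe9, 0xac, 0xa9]
t1 = [0x61, 0xab, 0xcd, 0x84, 0xbc, 0xa6, 0x89, 0x57]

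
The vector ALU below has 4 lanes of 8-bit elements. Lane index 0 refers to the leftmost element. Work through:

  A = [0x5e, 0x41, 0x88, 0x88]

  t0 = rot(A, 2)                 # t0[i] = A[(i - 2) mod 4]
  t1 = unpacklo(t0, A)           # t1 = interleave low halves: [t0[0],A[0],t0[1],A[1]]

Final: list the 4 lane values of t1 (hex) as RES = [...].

  t0: 88 88 5e 41
  t1: 88 5e 88 41

RES = [0x88, 0x5e, 0x88, 0x41]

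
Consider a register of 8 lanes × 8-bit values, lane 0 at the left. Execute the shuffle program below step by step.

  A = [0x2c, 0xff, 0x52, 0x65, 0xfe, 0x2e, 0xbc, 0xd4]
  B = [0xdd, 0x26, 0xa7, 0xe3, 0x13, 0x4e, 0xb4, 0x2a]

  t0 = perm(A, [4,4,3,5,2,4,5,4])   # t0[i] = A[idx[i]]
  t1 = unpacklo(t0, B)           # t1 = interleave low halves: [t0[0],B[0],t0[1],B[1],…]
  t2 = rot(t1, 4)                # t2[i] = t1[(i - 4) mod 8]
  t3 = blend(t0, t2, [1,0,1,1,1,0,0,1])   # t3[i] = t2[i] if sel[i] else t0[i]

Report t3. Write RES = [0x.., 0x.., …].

RES = [ 0x65  0xfe  0x2e  0xe3  0xfe  0xfe  0x2e  0x26 ]

t0 = [0xfe, 0xfe, 0x65, 0x2e, 0x52, 0xfe, 0x2e, 0xfe]
t1 = [0xfe, 0xdd, 0xfe, 0x26, 0x65, 0xa7, 0x2e, 0xe3]
t2 = [0x65, 0xa7, 0x2e, 0xe3, 0xfe, 0xdd, 0xfe, 0x26]
t3 = [0x65, 0xfe, 0x2e, 0xe3, 0xfe, 0xfe, 0x2e, 0x26]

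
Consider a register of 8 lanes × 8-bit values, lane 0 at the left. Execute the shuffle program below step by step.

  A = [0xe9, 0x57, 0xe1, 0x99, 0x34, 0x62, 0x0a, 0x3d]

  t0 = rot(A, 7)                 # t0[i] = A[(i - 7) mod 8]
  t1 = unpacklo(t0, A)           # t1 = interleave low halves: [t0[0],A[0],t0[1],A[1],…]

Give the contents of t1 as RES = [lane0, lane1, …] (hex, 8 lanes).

  t0: 57 e1 99 34 62 0a 3d e9
  t1: 57 e9 e1 57 99 e1 34 99

RES = [ 0x57  0xe9  0xe1  0x57  0x99  0xe1  0x34  0x99 ]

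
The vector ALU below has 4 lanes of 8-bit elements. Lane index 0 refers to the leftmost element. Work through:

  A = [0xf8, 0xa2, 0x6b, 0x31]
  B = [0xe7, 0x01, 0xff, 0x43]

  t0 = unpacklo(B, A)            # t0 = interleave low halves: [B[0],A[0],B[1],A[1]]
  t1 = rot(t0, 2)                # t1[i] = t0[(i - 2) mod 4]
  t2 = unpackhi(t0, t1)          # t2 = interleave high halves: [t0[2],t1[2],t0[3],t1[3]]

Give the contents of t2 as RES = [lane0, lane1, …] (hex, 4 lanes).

RES = [ 0x01  0xe7  0xa2  0xf8 ]

→ t0 |e7|f8|01|a2|
→ t1 |01|a2|e7|f8|
→ t2 |01|e7|a2|f8|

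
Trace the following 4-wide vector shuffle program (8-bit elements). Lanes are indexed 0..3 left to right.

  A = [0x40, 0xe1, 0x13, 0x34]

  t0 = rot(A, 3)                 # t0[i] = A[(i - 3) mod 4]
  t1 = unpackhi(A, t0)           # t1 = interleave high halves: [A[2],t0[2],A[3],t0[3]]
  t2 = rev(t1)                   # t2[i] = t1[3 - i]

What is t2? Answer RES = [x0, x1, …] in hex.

RES = [ 0x40  0x34  0x34  0x13 ]

  t0: e1 13 34 40
  t1: 13 34 34 40
  t2: 40 34 34 13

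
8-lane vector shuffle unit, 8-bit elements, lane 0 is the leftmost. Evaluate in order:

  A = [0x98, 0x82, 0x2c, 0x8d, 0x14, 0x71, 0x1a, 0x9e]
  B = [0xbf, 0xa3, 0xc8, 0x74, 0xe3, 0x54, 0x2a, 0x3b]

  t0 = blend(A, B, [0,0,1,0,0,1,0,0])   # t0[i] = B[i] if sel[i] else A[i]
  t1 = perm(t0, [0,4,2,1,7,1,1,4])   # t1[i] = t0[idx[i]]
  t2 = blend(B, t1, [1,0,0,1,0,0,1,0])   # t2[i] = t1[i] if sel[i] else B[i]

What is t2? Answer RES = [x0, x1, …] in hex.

RES = [ 0x98  0xa3  0xc8  0x82  0xe3  0x54  0x82  0x3b ]

t0 = [0x98, 0x82, 0xc8, 0x8d, 0x14, 0x54, 0x1a, 0x9e]
t1 = [0x98, 0x14, 0xc8, 0x82, 0x9e, 0x82, 0x82, 0x14]
t2 = [0x98, 0xa3, 0xc8, 0x82, 0xe3, 0x54, 0x82, 0x3b]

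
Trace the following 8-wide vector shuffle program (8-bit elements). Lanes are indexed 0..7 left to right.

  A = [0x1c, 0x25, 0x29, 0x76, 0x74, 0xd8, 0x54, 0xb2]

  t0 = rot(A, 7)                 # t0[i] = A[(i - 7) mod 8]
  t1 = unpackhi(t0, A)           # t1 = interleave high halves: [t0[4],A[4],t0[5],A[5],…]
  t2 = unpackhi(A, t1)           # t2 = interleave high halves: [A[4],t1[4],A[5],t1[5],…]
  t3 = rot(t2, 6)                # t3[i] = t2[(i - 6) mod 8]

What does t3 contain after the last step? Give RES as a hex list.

RES = [0xd8, 0x54, 0x54, 0x1c, 0xb2, 0xb2, 0x74, 0xb2]

t0 = [0x25, 0x29, 0x76, 0x74, 0xd8, 0x54, 0xb2, 0x1c]
t1 = [0xd8, 0x74, 0x54, 0xd8, 0xb2, 0x54, 0x1c, 0xb2]
t2 = [0x74, 0xb2, 0xd8, 0x54, 0x54, 0x1c, 0xb2, 0xb2]
t3 = [0xd8, 0x54, 0x54, 0x1c, 0xb2, 0xb2, 0x74, 0xb2]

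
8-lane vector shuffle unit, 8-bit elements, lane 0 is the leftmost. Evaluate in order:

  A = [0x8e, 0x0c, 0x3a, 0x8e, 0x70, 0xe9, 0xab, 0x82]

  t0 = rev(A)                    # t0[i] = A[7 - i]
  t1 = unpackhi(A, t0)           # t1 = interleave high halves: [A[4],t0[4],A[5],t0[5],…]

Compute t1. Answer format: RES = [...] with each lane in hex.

t0 = [0x82, 0xab, 0xe9, 0x70, 0x8e, 0x3a, 0x0c, 0x8e]
t1 = [0x70, 0x8e, 0xe9, 0x3a, 0xab, 0x0c, 0x82, 0x8e]

RES = [0x70, 0x8e, 0xe9, 0x3a, 0xab, 0x0c, 0x82, 0x8e]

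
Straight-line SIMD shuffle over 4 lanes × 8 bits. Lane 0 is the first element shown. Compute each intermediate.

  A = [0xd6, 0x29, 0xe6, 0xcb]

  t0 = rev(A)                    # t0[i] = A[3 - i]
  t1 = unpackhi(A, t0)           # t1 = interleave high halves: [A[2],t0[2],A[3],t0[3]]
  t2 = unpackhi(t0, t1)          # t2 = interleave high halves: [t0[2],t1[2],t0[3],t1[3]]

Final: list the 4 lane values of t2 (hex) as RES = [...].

RES = [0x29, 0xcb, 0xd6, 0xd6]

  t0: cb e6 29 d6
  t1: e6 29 cb d6
  t2: 29 cb d6 d6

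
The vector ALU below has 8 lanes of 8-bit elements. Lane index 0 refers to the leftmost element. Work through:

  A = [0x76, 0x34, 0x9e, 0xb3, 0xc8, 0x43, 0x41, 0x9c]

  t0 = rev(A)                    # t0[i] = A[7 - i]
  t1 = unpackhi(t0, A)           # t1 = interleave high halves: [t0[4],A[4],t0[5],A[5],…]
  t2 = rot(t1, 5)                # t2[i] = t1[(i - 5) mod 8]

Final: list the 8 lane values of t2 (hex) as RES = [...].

RES = [ 0x43  0x34  0x41  0x76  0x9c  0xb3  0xc8  0x9e ]

→ t0 |9c|41|43|c8|b3|9e|34|76|
→ t1 |b3|c8|9e|43|34|41|76|9c|
→ t2 |43|34|41|76|9c|b3|c8|9e|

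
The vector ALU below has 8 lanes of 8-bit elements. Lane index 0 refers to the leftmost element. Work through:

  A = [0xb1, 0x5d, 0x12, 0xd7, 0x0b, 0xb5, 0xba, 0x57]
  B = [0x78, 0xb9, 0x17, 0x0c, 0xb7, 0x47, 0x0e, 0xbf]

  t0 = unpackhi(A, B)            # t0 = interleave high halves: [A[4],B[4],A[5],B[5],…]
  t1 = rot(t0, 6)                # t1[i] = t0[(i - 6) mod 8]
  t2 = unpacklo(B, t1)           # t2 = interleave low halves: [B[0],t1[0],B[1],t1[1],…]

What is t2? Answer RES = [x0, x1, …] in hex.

RES = [ 0x78  0xb5  0xb9  0x47  0x17  0xba  0x0c  0x0e ]

t0 = [0x0b, 0xb7, 0xb5, 0x47, 0xba, 0x0e, 0x57, 0xbf]
t1 = [0xb5, 0x47, 0xba, 0x0e, 0x57, 0xbf, 0x0b, 0xb7]
t2 = [0x78, 0xb5, 0xb9, 0x47, 0x17, 0xba, 0x0c, 0x0e]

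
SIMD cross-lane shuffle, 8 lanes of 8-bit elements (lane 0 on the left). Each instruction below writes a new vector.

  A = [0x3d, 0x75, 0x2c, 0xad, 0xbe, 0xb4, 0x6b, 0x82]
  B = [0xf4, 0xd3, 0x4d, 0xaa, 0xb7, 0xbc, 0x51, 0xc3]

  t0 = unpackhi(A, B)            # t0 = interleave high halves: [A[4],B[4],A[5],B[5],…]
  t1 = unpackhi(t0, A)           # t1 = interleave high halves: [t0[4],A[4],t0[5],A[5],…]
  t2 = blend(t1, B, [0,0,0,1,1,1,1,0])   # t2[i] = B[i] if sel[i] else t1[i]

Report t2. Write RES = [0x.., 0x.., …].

RES = [ 0x6b  0xbe  0x51  0xaa  0xb7  0xbc  0x51  0x82 ]

t0 = [0xbe, 0xb7, 0xb4, 0xbc, 0x6b, 0x51, 0x82, 0xc3]
t1 = [0x6b, 0xbe, 0x51, 0xb4, 0x82, 0x6b, 0xc3, 0x82]
t2 = [0x6b, 0xbe, 0x51, 0xaa, 0xb7, 0xbc, 0x51, 0x82]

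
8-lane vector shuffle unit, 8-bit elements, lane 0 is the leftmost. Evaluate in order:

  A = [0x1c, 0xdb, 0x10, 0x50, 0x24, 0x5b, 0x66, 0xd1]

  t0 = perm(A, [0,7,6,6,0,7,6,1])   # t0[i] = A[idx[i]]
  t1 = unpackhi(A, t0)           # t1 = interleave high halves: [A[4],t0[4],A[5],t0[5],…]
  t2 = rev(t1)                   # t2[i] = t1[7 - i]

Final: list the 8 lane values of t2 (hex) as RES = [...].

RES = [ 0xdb  0xd1  0x66  0x66  0xd1  0x5b  0x1c  0x24 ]

t0 = [0x1c, 0xd1, 0x66, 0x66, 0x1c, 0xd1, 0x66, 0xdb]
t1 = [0x24, 0x1c, 0x5b, 0xd1, 0x66, 0x66, 0xd1, 0xdb]
t2 = [0xdb, 0xd1, 0x66, 0x66, 0xd1, 0x5b, 0x1c, 0x24]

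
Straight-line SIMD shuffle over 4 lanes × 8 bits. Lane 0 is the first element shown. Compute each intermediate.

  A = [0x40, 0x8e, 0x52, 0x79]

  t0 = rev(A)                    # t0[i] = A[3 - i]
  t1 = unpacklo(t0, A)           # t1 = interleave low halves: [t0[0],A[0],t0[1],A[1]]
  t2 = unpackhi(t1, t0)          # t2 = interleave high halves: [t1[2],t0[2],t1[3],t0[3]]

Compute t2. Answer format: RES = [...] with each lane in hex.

  t0: 79 52 8e 40
  t1: 79 40 52 8e
  t2: 52 8e 8e 40

RES = [ 0x52  0x8e  0x8e  0x40 ]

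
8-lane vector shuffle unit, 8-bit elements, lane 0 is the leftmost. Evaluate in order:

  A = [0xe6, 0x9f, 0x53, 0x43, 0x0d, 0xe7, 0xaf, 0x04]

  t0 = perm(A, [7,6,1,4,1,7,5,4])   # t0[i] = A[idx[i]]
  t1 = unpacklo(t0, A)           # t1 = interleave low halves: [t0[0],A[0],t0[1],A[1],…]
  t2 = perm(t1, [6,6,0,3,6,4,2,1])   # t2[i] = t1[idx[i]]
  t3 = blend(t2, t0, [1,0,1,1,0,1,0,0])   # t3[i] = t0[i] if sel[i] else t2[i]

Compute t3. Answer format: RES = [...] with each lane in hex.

→ t0 |04|af|9f|0d|9f|04|e7|0d|
→ t1 |04|e6|af|9f|9f|53|0d|43|
→ t2 |0d|0d|04|9f|0d|9f|af|e6|
→ t3 |04|0d|9f|0d|0d|04|af|e6|

RES = [ 0x04  0x0d  0x9f  0x0d  0x0d  0x04  0xaf  0xe6 ]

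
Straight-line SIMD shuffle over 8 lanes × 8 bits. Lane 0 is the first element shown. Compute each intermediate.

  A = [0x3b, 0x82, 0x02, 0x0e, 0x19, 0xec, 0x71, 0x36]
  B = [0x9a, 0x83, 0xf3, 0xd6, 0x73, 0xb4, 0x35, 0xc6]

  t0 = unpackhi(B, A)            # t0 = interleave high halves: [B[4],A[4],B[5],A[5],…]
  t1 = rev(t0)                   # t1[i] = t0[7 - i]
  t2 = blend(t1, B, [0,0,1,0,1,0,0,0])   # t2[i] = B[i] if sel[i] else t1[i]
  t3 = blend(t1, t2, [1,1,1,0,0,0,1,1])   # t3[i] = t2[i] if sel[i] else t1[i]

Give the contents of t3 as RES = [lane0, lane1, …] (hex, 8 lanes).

RES = [0x36, 0xc6, 0xf3, 0x35, 0xec, 0xb4, 0x19, 0x73]

  t0: 73 19 b4 ec 35 71 c6 36
  t1: 36 c6 71 35 ec b4 19 73
  t2: 36 c6 f3 35 73 b4 19 73
  t3: 36 c6 f3 35 ec b4 19 73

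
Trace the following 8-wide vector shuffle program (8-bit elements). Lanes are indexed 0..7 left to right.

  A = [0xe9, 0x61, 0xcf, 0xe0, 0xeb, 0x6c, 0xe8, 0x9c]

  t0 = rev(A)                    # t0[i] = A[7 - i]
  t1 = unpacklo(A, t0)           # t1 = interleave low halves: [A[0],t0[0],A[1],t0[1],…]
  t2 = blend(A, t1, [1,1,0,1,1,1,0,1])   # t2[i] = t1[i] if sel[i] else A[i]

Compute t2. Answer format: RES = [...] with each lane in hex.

t0 = [0x9c, 0xe8, 0x6c, 0xeb, 0xe0, 0xcf, 0x61, 0xe9]
t1 = [0xe9, 0x9c, 0x61, 0xe8, 0xcf, 0x6c, 0xe0, 0xeb]
t2 = [0xe9, 0x9c, 0xcf, 0xe8, 0xcf, 0x6c, 0xe8, 0xeb]

RES = [ 0xe9  0x9c  0xcf  0xe8  0xcf  0x6c  0xe8  0xeb ]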